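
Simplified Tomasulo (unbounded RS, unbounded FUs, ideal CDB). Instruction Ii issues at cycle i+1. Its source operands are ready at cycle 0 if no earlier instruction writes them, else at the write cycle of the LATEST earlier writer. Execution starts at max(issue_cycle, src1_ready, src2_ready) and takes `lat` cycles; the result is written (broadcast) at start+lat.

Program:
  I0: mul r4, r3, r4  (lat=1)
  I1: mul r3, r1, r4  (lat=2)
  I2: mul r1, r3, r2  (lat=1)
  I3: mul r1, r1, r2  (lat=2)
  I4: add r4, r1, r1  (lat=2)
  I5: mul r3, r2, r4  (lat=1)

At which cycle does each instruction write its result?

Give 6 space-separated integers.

I0 mul r4: issue@1 deps=(None,None) exec_start@1 write@2
I1 mul r3: issue@2 deps=(None,0) exec_start@2 write@4
I2 mul r1: issue@3 deps=(1,None) exec_start@4 write@5
I3 mul r1: issue@4 deps=(2,None) exec_start@5 write@7
I4 add r4: issue@5 deps=(3,3) exec_start@7 write@9
I5 mul r3: issue@6 deps=(None,4) exec_start@9 write@10

Answer: 2 4 5 7 9 10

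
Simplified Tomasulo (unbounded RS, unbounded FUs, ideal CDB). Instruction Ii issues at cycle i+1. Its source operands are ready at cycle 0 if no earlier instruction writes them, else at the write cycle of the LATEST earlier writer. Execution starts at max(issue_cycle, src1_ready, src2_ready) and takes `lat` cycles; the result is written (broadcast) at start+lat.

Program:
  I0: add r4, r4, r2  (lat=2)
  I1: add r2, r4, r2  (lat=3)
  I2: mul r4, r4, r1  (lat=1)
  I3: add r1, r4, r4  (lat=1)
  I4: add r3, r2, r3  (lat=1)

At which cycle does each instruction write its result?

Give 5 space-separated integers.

I0 add r4: issue@1 deps=(None,None) exec_start@1 write@3
I1 add r2: issue@2 deps=(0,None) exec_start@3 write@6
I2 mul r4: issue@3 deps=(0,None) exec_start@3 write@4
I3 add r1: issue@4 deps=(2,2) exec_start@4 write@5
I4 add r3: issue@5 deps=(1,None) exec_start@6 write@7

Answer: 3 6 4 5 7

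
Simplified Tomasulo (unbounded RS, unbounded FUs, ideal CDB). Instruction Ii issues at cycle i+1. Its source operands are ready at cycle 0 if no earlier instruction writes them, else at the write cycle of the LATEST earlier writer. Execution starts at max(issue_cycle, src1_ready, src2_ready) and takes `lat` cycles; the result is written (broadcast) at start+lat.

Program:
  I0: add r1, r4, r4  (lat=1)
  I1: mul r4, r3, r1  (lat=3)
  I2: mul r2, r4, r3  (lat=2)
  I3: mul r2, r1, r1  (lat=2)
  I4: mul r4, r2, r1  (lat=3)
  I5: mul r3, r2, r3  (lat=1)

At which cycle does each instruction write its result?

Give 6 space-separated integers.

Answer: 2 5 7 6 9 7

Derivation:
I0 add r1: issue@1 deps=(None,None) exec_start@1 write@2
I1 mul r4: issue@2 deps=(None,0) exec_start@2 write@5
I2 mul r2: issue@3 deps=(1,None) exec_start@5 write@7
I3 mul r2: issue@4 deps=(0,0) exec_start@4 write@6
I4 mul r4: issue@5 deps=(3,0) exec_start@6 write@9
I5 mul r3: issue@6 deps=(3,None) exec_start@6 write@7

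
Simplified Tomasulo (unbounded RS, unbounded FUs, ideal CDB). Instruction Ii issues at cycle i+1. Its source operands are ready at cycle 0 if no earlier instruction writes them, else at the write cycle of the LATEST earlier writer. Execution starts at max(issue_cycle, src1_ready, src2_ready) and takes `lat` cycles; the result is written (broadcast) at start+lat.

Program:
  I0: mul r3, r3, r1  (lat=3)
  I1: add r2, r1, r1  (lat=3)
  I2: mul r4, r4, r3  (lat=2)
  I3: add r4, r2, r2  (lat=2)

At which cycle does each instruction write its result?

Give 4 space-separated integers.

Answer: 4 5 6 7

Derivation:
I0 mul r3: issue@1 deps=(None,None) exec_start@1 write@4
I1 add r2: issue@2 deps=(None,None) exec_start@2 write@5
I2 mul r4: issue@3 deps=(None,0) exec_start@4 write@6
I3 add r4: issue@4 deps=(1,1) exec_start@5 write@7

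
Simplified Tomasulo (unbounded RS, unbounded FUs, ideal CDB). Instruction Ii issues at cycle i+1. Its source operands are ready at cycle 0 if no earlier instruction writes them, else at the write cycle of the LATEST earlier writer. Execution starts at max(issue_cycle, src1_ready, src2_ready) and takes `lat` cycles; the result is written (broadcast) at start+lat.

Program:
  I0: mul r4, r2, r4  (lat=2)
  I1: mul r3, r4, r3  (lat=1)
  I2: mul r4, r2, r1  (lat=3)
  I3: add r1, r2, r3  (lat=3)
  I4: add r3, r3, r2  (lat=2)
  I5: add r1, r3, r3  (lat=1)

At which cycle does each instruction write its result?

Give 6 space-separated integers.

Answer: 3 4 6 7 7 8

Derivation:
I0 mul r4: issue@1 deps=(None,None) exec_start@1 write@3
I1 mul r3: issue@2 deps=(0,None) exec_start@3 write@4
I2 mul r4: issue@3 deps=(None,None) exec_start@3 write@6
I3 add r1: issue@4 deps=(None,1) exec_start@4 write@7
I4 add r3: issue@5 deps=(1,None) exec_start@5 write@7
I5 add r1: issue@6 deps=(4,4) exec_start@7 write@8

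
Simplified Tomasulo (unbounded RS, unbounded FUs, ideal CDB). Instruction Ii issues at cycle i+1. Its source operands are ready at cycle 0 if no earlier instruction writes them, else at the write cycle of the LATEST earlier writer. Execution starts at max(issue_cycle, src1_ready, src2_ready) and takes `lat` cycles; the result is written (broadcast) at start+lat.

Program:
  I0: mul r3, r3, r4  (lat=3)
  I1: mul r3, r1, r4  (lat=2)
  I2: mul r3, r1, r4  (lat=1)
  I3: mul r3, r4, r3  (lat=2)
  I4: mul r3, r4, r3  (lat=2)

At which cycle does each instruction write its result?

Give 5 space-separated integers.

Answer: 4 4 4 6 8

Derivation:
I0 mul r3: issue@1 deps=(None,None) exec_start@1 write@4
I1 mul r3: issue@2 deps=(None,None) exec_start@2 write@4
I2 mul r3: issue@3 deps=(None,None) exec_start@3 write@4
I3 mul r3: issue@4 deps=(None,2) exec_start@4 write@6
I4 mul r3: issue@5 deps=(None,3) exec_start@6 write@8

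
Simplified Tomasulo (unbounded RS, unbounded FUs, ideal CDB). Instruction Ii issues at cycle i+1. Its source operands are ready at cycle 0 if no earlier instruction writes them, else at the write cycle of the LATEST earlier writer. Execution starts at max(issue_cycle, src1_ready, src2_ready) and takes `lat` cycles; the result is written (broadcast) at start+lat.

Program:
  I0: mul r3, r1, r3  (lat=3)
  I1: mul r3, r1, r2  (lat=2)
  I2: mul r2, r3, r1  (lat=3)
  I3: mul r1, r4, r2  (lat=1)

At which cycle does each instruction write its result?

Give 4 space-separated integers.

I0 mul r3: issue@1 deps=(None,None) exec_start@1 write@4
I1 mul r3: issue@2 deps=(None,None) exec_start@2 write@4
I2 mul r2: issue@3 deps=(1,None) exec_start@4 write@7
I3 mul r1: issue@4 deps=(None,2) exec_start@7 write@8

Answer: 4 4 7 8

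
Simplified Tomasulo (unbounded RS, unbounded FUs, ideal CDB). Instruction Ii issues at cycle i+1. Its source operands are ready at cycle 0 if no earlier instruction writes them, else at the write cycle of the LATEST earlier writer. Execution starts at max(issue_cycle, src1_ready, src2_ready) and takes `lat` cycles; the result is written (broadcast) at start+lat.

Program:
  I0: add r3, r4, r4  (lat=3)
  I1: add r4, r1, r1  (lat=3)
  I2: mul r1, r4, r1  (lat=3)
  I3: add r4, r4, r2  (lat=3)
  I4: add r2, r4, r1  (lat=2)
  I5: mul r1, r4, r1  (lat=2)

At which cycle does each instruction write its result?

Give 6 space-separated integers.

Answer: 4 5 8 8 10 10

Derivation:
I0 add r3: issue@1 deps=(None,None) exec_start@1 write@4
I1 add r4: issue@2 deps=(None,None) exec_start@2 write@5
I2 mul r1: issue@3 deps=(1,None) exec_start@5 write@8
I3 add r4: issue@4 deps=(1,None) exec_start@5 write@8
I4 add r2: issue@5 deps=(3,2) exec_start@8 write@10
I5 mul r1: issue@6 deps=(3,2) exec_start@8 write@10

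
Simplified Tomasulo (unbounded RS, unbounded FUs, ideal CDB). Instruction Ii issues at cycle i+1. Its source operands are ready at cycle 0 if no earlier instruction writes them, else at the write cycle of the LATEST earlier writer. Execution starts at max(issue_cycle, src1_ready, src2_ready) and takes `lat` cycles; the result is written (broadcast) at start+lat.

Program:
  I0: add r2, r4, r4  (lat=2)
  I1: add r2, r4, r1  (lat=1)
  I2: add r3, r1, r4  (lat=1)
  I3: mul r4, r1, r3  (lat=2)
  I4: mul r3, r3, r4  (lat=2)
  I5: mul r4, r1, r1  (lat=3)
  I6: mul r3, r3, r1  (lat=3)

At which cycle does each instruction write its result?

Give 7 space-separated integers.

Answer: 3 3 4 6 8 9 11

Derivation:
I0 add r2: issue@1 deps=(None,None) exec_start@1 write@3
I1 add r2: issue@2 deps=(None,None) exec_start@2 write@3
I2 add r3: issue@3 deps=(None,None) exec_start@3 write@4
I3 mul r4: issue@4 deps=(None,2) exec_start@4 write@6
I4 mul r3: issue@5 deps=(2,3) exec_start@6 write@8
I5 mul r4: issue@6 deps=(None,None) exec_start@6 write@9
I6 mul r3: issue@7 deps=(4,None) exec_start@8 write@11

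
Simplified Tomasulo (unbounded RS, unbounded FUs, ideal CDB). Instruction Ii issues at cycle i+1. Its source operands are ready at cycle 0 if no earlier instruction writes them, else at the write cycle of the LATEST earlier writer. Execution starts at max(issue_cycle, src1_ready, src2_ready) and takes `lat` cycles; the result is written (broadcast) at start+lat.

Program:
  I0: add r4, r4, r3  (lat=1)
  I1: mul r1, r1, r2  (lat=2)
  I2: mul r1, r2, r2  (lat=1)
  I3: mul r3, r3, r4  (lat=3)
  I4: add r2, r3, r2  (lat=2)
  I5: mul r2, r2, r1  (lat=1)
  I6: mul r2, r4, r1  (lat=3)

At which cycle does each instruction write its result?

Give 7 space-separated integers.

I0 add r4: issue@1 deps=(None,None) exec_start@1 write@2
I1 mul r1: issue@2 deps=(None,None) exec_start@2 write@4
I2 mul r1: issue@3 deps=(None,None) exec_start@3 write@4
I3 mul r3: issue@4 deps=(None,0) exec_start@4 write@7
I4 add r2: issue@5 deps=(3,None) exec_start@7 write@9
I5 mul r2: issue@6 deps=(4,2) exec_start@9 write@10
I6 mul r2: issue@7 deps=(0,2) exec_start@7 write@10

Answer: 2 4 4 7 9 10 10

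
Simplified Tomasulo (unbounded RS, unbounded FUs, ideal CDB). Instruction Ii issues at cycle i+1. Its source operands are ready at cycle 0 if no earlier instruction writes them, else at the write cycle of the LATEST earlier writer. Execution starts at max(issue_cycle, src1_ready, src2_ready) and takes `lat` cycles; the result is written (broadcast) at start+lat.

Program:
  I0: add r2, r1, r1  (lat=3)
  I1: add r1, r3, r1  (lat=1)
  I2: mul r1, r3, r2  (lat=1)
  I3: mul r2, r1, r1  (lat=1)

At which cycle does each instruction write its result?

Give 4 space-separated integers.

I0 add r2: issue@1 deps=(None,None) exec_start@1 write@4
I1 add r1: issue@2 deps=(None,None) exec_start@2 write@3
I2 mul r1: issue@3 deps=(None,0) exec_start@4 write@5
I3 mul r2: issue@4 deps=(2,2) exec_start@5 write@6

Answer: 4 3 5 6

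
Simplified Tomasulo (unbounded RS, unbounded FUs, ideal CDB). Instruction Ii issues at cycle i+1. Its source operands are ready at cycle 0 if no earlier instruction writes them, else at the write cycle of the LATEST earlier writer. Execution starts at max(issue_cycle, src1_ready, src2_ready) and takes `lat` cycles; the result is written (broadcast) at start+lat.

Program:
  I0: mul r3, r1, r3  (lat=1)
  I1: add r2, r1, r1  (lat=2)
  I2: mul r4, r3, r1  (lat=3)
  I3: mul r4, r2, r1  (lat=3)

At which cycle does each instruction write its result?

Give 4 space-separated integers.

Answer: 2 4 6 7

Derivation:
I0 mul r3: issue@1 deps=(None,None) exec_start@1 write@2
I1 add r2: issue@2 deps=(None,None) exec_start@2 write@4
I2 mul r4: issue@3 deps=(0,None) exec_start@3 write@6
I3 mul r4: issue@4 deps=(1,None) exec_start@4 write@7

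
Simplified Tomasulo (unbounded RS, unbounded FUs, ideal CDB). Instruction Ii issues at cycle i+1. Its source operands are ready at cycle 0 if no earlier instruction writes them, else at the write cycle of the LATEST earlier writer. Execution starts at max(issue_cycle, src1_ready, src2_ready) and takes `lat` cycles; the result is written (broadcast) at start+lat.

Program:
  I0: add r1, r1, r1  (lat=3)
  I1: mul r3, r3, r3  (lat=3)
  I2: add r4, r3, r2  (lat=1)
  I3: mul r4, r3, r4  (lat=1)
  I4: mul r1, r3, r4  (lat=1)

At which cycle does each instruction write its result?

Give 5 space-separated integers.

Answer: 4 5 6 7 8

Derivation:
I0 add r1: issue@1 deps=(None,None) exec_start@1 write@4
I1 mul r3: issue@2 deps=(None,None) exec_start@2 write@5
I2 add r4: issue@3 deps=(1,None) exec_start@5 write@6
I3 mul r4: issue@4 deps=(1,2) exec_start@6 write@7
I4 mul r1: issue@5 deps=(1,3) exec_start@7 write@8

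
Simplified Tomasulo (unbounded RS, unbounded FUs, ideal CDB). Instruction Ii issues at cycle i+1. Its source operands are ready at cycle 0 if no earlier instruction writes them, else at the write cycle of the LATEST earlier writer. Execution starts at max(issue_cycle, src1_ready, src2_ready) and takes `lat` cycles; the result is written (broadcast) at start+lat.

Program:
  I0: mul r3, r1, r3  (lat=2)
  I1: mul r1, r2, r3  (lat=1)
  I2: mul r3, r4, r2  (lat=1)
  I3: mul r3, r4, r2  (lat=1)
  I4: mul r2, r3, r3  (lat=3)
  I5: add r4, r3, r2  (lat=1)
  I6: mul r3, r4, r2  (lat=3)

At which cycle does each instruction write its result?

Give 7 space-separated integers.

Answer: 3 4 4 5 8 9 12

Derivation:
I0 mul r3: issue@1 deps=(None,None) exec_start@1 write@3
I1 mul r1: issue@2 deps=(None,0) exec_start@3 write@4
I2 mul r3: issue@3 deps=(None,None) exec_start@3 write@4
I3 mul r3: issue@4 deps=(None,None) exec_start@4 write@5
I4 mul r2: issue@5 deps=(3,3) exec_start@5 write@8
I5 add r4: issue@6 deps=(3,4) exec_start@8 write@9
I6 mul r3: issue@7 deps=(5,4) exec_start@9 write@12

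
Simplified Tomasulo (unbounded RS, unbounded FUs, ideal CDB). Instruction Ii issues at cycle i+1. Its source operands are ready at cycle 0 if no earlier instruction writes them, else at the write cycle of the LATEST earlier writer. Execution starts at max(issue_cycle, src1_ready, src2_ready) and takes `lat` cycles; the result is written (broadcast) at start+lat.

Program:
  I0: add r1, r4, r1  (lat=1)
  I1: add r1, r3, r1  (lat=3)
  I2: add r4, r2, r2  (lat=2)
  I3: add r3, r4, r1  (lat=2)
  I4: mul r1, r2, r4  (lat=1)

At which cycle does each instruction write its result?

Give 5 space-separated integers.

Answer: 2 5 5 7 6

Derivation:
I0 add r1: issue@1 deps=(None,None) exec_start@1 write@2
I1 add r1: issue@2 deps=(None,0) exec_start@2 write@5
I2 add r4: issue@3 deps=(None,None) exec_start@3 write@5
I3 add r3: issue@4 deps=(2,1) exec_start@5 write@7
I4 mul r1: issue@5 deps=(None,2) exec_start@5 write@6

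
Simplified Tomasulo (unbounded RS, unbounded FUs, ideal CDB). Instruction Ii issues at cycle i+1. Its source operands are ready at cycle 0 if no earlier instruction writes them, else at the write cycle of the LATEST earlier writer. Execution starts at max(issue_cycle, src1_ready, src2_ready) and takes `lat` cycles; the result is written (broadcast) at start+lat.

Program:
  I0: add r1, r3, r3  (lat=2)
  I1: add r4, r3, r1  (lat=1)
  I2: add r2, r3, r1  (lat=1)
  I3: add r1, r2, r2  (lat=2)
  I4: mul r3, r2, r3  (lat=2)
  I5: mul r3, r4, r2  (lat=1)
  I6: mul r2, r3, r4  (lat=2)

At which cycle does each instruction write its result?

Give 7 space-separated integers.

Answer: 3 4 4 6 7 7 9

Derivation:
I0 add r1: issue@1 deps=(None,None) exec_start@1 write@3
I1 add r4: issue@2 deps=(None,0) exec_start@3 write@4
I2 add r2: issue@3 deps=(None,0) exec_start@3 write@4
I3 add r1: issue@4 deps=(2,2) exec_start@4 write@6
I4 mul r3: issue@5 deps=(2,None) exec_start@5 write@7
I5 mul r3: issue@6 deps=(1,2) exec_start@6 write@7
I6 mul r2: issue@7 deps=(5,1) exec_start@7 write@9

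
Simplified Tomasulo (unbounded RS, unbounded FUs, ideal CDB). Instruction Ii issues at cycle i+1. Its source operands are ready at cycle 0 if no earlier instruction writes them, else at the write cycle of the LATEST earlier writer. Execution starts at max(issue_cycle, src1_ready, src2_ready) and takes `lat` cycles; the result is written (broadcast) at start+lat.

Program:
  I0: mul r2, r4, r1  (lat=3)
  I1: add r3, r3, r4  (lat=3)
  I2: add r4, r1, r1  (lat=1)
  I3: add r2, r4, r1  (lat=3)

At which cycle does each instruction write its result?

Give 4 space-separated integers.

Answer: 4 5 4 7

Derivation:
I0 mul r2: issue@1 deps=(None,None) exec_start@1 write@4
I1 add r3: issue@2 deps=(None,None) exec_start@2 write@5
I2 add r4: issue@3 deps=(None,None) exec_start@3 write@4
I3 add r2: issue@4 deps=(2,None) exec_start@4 write@7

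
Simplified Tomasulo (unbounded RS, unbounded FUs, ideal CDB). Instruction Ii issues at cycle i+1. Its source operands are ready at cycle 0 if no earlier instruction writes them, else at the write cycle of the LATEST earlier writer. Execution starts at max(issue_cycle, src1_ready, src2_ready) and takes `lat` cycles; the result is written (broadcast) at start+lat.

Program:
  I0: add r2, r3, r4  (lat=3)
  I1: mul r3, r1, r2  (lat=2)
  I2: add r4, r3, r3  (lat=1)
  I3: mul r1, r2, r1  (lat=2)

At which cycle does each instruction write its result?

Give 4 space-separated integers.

Answer: 4 6 7 6

Derivation:
I0 add r2: issue@1 deps=(None,None) exec_start@1 write@4
I1 mul r3: issue@2 deps=(None,0) exec_start@4 write@6
I2 add r4: issue@3 deps=(1,1) exec_start@6 write@7
I3 mul r1: issue@4 deps=(0,None) exec_start@4 write@6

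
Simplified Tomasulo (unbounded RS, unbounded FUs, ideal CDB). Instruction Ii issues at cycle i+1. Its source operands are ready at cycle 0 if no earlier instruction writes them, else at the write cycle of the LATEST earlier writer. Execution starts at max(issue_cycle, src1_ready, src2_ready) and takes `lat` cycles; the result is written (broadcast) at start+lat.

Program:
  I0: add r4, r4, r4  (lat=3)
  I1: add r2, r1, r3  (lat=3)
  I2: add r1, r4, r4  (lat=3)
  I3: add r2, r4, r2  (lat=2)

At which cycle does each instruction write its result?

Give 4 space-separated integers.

Answer: 4 5 7 7

Derivation:
I0 add r4: issue@1 deps=(None,None) exec_start@1 write@4
I1 add r2: issue@2 deps=(None,None) exec_start@2 write@5
I2 add r1: issue@3 deps=(0,0) exec_start@4 write@7
I3 add r2: issue@4 deps=(0,1) exec_start@5 write@7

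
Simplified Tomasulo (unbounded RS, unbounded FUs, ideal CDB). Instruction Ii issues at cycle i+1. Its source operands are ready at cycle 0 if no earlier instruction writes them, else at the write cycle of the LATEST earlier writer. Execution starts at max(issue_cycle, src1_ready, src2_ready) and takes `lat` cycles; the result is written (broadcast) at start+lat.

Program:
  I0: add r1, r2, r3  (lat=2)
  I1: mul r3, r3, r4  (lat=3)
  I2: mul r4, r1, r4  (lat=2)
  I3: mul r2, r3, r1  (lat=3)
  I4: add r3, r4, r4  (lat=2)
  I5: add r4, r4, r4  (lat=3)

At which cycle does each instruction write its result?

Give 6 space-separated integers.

Answer: 3 5 5 8 7 9

Derivation:
I0 add r1: issue@1 deps=(None,None) exec_start@1 write@3
I1 mul r3: issue@2 deps=(None,None) exec_start@2 write@5
I2 mul r4: issue@3 deps=(0,None) exec_start@3 write@5
I3 mul r2: issue@4 deps=(1,0) exec_start@5 write@8
I4 add r3: issue@5 deps=(2,2) exec_start@5 write@7
I5 add r4: issue@6 deps=(2,2) exec_start@6 write@9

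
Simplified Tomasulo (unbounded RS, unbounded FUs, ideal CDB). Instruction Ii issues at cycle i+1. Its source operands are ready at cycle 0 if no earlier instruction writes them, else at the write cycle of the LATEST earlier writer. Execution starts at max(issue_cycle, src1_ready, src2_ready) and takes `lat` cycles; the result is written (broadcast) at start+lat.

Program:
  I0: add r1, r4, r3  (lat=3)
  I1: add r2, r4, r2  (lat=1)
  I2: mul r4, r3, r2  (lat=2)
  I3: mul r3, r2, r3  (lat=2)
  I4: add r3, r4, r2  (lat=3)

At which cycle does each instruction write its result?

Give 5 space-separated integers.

I0 add r1: issue@1 deps=(None,None) exec_start@1 write@4
I1 add r2: issue@2 deps=(None,None) exec_start@2 write@3
I2 mul r4: issue@3 deps=(None,1) exec_start@3 write@5
I3 mul r3: issue@4 deps=(1,None) exec_start@4 write@6
I4 add r3: issue@5 deps=(2,1) exec_start@5 write@8

Answer: 4 3 5 6 8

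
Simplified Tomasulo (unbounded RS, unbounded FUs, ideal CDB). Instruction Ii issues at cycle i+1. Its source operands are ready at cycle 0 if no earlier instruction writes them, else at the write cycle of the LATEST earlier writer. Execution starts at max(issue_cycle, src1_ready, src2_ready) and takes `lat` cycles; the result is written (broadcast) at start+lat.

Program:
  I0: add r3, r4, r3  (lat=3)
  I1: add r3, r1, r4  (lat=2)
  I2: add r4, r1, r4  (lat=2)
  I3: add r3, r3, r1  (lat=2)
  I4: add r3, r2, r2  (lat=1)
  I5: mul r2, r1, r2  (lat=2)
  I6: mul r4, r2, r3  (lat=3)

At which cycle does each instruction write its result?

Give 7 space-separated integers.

Answer: 4 4 5 6 6 8 11

Derivation:
I0 add r3: issue@1 deps=(None,None) exec_start@1 write@4
I1 add r3: issue@2 deps=(None,None) exec_start@2 write@4
I2 add r4: issue@3 deps=(None,None) exec_start@3 write@5
I3 add r3: issue@4 deps=(1,None) exec_start@4 write@6
I4 add r3: issue@5 deps=(None,None) exec_start@5 write@6
I5 mul r2: issue@6 deps=(None,None) exec_start@6 write@8
I6 mul r4: issue@7 deps=(5,4) exec_start@8 write@11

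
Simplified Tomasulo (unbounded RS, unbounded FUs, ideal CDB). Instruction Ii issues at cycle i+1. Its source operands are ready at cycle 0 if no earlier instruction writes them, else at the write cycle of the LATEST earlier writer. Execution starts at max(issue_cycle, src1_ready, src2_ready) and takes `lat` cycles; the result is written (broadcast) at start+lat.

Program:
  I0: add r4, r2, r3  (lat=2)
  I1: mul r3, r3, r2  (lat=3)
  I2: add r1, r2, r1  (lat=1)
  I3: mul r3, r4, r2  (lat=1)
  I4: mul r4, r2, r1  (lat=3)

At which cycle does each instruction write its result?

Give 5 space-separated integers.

I0 add r4: issue@1 deps=(None,None) exec_start@1 write@3
I1 mul r3: issue@2 deps=(None,None) exec_start@2 write@5
I2 add r1: issue@3 deps=(None,None) exec_start@3 write@4
I3 mul r3: issue@4 deps=(0,None) exec_start@4 write@5
I4 mul r4: issue@5 deps=(None,2) exec_start@5 write@8

Answer: 3 5 4 5 8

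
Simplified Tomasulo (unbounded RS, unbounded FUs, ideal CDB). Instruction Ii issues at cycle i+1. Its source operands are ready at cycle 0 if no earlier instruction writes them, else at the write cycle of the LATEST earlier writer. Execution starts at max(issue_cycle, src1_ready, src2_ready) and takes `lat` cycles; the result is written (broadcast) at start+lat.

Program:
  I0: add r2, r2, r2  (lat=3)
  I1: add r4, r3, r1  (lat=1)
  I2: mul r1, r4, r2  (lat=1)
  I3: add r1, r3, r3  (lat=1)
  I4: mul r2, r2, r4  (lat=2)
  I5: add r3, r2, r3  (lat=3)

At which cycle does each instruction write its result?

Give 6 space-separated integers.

Answer: 4 3 5 5 7 10

Derivation:
I0 add r2: issue@1 deps=(None,None) exec_start@1 write@4
I1 add r4: issue@2 deps=(None,None) exec_start@2 write@3
I2 mul r1: issue@3 deps=(1,0) exec_start@4 write@5
I3 add r1: issue@4 deps=(None,None) exec_start@4 write@5
I4 mul r2: issue@5 deps=(0,1) exec_start@5 write@7
I5 add r3: issue@6 deps=(4,None) exec_start@7 write@10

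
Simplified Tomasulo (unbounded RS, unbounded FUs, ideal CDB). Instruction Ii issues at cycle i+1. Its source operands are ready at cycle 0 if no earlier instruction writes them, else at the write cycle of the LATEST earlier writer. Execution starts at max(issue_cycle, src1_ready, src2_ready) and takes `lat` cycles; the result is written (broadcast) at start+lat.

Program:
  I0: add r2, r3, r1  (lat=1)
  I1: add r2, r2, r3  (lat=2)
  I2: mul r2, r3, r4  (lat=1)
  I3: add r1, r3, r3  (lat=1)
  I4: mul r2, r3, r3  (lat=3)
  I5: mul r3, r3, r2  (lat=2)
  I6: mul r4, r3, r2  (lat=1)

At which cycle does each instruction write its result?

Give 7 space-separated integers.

I0 add r2: issue@1 deps=(None,None) exec_start@1 write@2
I1 add r2: issue@2 deps=(0,None) exec_start@2 write@4
I2 mul r2: issue@3 deps=(None,None) exec_start@3 write@4
I3 add r1: issue@4 deps=(None,None) exec_start@4 write@5
I4 mul r2: issue@5 deps=(None,None) exec_start@5 write@8
I5 mul r3: issue@6 deps=(None,4) exec_start@8 write@10
I6 mul r4: issue@7 deps=(5,4) exec_start@10 write@11

Answer: 2 4 4 5 8 10 11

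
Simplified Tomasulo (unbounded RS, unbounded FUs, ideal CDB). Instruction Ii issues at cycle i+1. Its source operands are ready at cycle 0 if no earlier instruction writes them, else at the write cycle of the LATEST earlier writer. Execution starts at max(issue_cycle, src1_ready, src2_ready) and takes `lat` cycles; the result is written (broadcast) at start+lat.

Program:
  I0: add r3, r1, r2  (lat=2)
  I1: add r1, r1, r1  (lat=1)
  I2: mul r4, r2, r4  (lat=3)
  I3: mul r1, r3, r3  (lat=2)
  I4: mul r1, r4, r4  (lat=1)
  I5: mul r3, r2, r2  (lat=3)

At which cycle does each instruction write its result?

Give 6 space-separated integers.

I0 add r3: issue@1 deps=(None,None) exec_start@1 write@3
I1 add r1: issue@2 deps=(None,None) exec_start@2 write@3
I2 mul r4: issue@3 deps=(None,None) exec_start@3 write@6
I3 mul r1: issue@4 deps=(0,0) exec_start@4 write@6
I4 mul r1: issue@5 deps=(2,2) exec_start@6 write@7
I5 mul r3: issue@6 deps=(None,None) exec_start@6 write@9

Answer: 3 3 6 6 7 9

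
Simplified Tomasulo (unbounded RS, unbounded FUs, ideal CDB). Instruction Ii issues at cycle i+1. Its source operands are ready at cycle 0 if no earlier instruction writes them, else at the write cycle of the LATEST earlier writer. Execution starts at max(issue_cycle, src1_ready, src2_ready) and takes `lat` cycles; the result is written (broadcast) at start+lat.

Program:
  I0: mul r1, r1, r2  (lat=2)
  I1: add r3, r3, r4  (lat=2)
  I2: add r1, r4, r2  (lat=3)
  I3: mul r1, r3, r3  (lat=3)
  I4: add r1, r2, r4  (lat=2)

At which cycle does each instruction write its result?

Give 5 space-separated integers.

Answer: 3 4 6 7 7

Derivation:
I0 mul r1: issue@1 deps=(None,None) exec_start@1 write@3
I1 add r3: issue@2 deps=(None,None) exec_start@2 write@4
I2 add r1: issue@3 deps=(None,None) exec_start@3 write@6
I3 mul r1: issue@4 deps=(1,1) exec_start@4 write@7
I4 add r1: issue@5 deps=(None,None) exec_start@5 write@7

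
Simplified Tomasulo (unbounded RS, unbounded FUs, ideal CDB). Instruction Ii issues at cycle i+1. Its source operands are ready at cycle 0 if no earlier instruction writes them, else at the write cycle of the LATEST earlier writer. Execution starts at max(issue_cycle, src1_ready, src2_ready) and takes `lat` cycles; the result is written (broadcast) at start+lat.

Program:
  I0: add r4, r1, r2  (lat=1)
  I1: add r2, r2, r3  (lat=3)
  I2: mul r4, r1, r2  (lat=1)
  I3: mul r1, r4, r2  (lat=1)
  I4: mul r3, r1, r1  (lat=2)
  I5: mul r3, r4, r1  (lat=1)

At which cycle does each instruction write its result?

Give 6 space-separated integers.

I0 add r4: issue@1 deps=(None,None) exec_start@1 write@2
I1 add r2: issue@2 deps=(None,None) exec_start@2 write@5
I2 mul r4: issue@3 deps=(None,1) exec_start@5 write@6
I3 mul r1: issue@4 deps=(2,1) exec_start@6 write@7
I4 mul r3: issue@5 deps=(3,3) exec_start@7 write@9
I5 mul r3: issue@6 deps=(2,3) exec_start@7 write@8

Answer: 2 5 6 7 9 8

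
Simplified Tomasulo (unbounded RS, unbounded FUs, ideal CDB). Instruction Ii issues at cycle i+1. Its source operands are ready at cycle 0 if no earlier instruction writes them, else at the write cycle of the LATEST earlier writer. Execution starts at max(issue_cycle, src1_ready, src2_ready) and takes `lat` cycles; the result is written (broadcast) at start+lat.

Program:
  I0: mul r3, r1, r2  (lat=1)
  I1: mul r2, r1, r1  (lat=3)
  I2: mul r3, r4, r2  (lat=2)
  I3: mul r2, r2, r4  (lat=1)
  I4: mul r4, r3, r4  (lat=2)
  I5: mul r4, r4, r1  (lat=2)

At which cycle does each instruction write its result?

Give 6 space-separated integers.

I0 mul r3: issue@1 deps=(None,None) exec_start@1 write@2
I1 mul r2: issue@2 deps=(None,None) exec_start@2 write@5
I2 mul r3: issue@3 deps=(None,1) exec_start@5 write@7
I3 mul r2: issue@4 deps=(1,None) exec_start@5 write@6
I4 mul r4: issue@5 deps=(2,None) exec_start@7 write@9
I5 mul r4: issue@6 deps=(4,None) exec_start@9 write@11

Answer: 2 5 7 6 9 11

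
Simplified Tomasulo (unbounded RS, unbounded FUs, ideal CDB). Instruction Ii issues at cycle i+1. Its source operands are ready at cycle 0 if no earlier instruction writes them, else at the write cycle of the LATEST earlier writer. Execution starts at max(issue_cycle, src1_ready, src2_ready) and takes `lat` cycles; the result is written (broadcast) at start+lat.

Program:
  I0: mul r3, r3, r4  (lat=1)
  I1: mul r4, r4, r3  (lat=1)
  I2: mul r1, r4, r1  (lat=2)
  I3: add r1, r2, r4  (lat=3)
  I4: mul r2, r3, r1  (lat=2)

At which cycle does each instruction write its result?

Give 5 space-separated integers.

I0 mul r3: issue@1 deps=(None,None) exec_start@1 write@2
I1 mul r4: issue@2 deps=(None,0) exec_start@2 write@3
I2 mul r1: issue@3 deps=(1,None) exec_start@3 write@5
I3 add r1: issue@4 deps=(None,1) exec_start@4 write@7
I4 mul r2: issue@5 deps=(0,3) exec_start@7 write@9

Answer: 2 3 5 7 9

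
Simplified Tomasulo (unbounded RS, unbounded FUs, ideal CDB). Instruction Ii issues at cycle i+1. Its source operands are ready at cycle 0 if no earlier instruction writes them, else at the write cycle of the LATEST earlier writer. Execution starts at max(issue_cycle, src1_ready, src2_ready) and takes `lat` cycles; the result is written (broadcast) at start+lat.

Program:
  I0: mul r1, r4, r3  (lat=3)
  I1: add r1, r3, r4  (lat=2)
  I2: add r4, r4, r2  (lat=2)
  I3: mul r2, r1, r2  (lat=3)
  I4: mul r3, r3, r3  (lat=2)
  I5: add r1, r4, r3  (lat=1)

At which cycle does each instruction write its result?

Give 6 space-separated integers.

Answer: 4 4 5 7 7 8

Derivation:
I0 mul r1: issue@1 deps=(None,None) exec_start@1 write@4
I1 add r1: issue@2 deps=(None,None) exec_start@2 write@4
I2 add r4: issue@3 deps=(None,None) exec_start@3 write@5
I3 mul r2: issue@4 deps=(1,None) exec_start@4 write@7
I4 mul r3: issue@5 deps=(None,None) exec_start@5 write@7
I5 add r1: issue@6 deps=(2,4) exec_start@7 write@8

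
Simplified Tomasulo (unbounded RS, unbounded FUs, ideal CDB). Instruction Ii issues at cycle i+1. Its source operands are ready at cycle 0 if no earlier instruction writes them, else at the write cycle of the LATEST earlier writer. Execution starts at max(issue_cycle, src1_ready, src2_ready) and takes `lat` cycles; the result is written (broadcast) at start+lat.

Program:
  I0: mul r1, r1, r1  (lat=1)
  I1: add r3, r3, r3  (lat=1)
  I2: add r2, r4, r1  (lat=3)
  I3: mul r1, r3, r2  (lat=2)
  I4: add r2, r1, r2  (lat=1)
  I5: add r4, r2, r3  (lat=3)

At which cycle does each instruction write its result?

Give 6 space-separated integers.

I0 mul r1: issue@1 deps=(None,None) exec_start@1 write@2
I1 add r3: issue@2 deps=(None,None) exec_start@2 write@3
I2 add r2: issue@3 deps=(None,0) exec_start@3 write@6
I3 mul r1: issue@4 deps=(1,2) exec_start@6 write@8
I4 add r2: issue@5 deps=(3,2) exec_start@8 write@9
I5 add r4: issue@6 deps=(4,1) exec_start@9 write@12

Answer: 2 3 6 8 9 12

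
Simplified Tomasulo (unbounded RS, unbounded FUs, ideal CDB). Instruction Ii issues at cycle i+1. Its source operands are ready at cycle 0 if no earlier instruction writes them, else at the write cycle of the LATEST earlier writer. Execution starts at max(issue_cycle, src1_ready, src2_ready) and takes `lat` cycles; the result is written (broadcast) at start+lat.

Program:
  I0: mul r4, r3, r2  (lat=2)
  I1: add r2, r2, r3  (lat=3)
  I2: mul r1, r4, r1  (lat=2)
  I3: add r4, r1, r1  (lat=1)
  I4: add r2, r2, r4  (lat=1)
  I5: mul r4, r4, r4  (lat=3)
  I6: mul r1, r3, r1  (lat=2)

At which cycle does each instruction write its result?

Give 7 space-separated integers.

I0 mul r4: issue@1 deps=(None,None) exec_start@1 write@3
I1 add r2: issue@2 deps=(None,None) exec_start@2 write@5
I2 mul r1: issue@3 deps=(0,None) exec_start@3 write@5
I3 add r4: issue@4 deps=(2,2) exec_start@5 write@6
I4 add r2: issue@5 deps=(1,3) exec_start@6 write@7
I5 mul r4: issue@6 deps=(3,3) exec_start@6 write@9
I6 mul r1: issue@7 deps=(None,2) exec_start@7 write@9

Answer: 3 5 5 6 7 9 9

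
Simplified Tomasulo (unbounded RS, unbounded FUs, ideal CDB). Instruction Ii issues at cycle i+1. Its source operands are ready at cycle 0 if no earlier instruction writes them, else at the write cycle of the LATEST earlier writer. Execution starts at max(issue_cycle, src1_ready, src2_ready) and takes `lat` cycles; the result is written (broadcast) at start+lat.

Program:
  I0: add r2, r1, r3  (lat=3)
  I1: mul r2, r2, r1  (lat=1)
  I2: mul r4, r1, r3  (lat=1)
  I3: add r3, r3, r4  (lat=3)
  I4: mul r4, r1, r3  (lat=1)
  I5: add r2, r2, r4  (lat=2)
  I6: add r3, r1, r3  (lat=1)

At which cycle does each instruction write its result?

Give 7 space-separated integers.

Answer: 4 5 4 7 8 10 8

Derivation:
I0 add r2: issue@1 deps=(None,None) exec_start@1 write@4
I1 mul r2: issue@2 deps=(0,None) exec_start@4 write@5
I2 mul r4: issue@3 deps=(None,None) exec_start@3 write@4
I3 add r3: issue@4 deps=(None,2) exec_start@4 write@7
I4 mul r4: issue@5 deps=(None,3) exec_start@7 write@8
I5 add r2: issue@6 deps=(1,4) exec_start@8 write@10
I6 add r3: issue@7 deps=(None,3) exec_start@7 write@8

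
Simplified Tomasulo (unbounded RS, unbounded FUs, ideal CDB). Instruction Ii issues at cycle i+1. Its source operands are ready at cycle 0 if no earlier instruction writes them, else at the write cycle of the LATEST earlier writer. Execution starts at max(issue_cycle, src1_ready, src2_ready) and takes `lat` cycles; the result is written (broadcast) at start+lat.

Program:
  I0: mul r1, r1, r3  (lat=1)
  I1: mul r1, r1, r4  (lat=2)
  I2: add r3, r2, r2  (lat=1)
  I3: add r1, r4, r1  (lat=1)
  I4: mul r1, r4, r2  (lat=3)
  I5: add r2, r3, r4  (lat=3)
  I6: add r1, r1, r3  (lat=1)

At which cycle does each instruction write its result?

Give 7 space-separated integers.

Answer: 2 4 4 5 8 9 9

Derivation:
I0 mul r1: issue@1 deps=(None,None) exec_start@1 write@2
I1 mul r1: issue@2 deps=(0,None) exec_start@2 write@4
I2 add r3: issue@3 deps=(None,None) exec_start@3 write@4
I3 add r1: issue@4 deps=(None,1) exec_start@4 write@5
I4 mul r1: issue@5 deps=(None,None) exec_start@5 write@8
I5 add r2: issue@6 deps=(2,None) exec_start@6 write@9
I6 add r1: issue@7 deps=(4,2) exec_start@8 write@9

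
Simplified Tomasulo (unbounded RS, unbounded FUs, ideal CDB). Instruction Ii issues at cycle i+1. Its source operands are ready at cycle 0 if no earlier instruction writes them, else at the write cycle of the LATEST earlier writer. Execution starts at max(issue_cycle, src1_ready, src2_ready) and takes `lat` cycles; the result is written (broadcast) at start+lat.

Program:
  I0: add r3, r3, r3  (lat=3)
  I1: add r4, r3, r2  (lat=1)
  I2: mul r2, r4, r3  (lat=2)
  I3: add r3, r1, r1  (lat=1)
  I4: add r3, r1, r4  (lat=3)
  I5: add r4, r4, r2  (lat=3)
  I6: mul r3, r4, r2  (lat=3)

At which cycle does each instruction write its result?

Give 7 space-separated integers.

Answer: 4 5 7 5 8 10 13

Derivation:
I0 add r3: issue@1 deps=(None,None) exec_start@1 write@4
I1 add r4: issue@2 deps=(0,None) exec_start@4 write@5
I2 mul r2: issue@3 deps=(1,0) exec_start@5 write@7
I3 add r3: issue@4 deps=(None,None) exec_start@4 write@5
I4 add r3: issue@5 deps=(None,1) exec_start@5 write@8
I5 add r4: issue@6 deps=(1,2) exec_start@7 write@10
I6 mul r3: issue@7 deps=(5,2) exec_start@10 write@13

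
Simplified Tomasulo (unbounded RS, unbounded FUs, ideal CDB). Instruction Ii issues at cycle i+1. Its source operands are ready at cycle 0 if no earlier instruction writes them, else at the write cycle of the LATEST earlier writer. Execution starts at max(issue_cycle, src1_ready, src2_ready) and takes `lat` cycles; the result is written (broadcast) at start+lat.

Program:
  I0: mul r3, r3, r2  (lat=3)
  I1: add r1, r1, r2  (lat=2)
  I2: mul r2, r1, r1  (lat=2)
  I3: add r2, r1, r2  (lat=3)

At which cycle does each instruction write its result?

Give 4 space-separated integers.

I0 mul r3: issue@1 deps=(None,None) exec_start@1 write@4
I1 add r1: issue@2 deps=(None,None) exec_start@2 write@4
I2 mul r2: issue@3 deps=(1,1) exec_start@4 write@6
I3 add r2: issue@4 deps=(1,2) exec_start@6 write@9

Answer: 4 4 6 9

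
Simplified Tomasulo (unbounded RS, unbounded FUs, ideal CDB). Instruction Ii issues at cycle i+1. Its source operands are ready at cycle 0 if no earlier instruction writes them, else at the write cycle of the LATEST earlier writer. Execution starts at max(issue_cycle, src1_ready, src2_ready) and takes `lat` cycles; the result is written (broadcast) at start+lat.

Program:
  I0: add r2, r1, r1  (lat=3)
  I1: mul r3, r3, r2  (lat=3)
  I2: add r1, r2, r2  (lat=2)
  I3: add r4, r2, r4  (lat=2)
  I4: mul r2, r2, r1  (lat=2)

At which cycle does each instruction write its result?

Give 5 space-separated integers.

I0 add r2: issue@1 deps=(None,None) exec_start@1 write@4
I1 mul r3: issue@2 deps=(None,0) exec_start@4 write@7
I2 add r1: issue@3 deps=(0,0) exec_start@4 write@6
I3 add r4: issue@4 deps=(0,None) exec_start@4 write@6
I4 mul r2: issue@5 deps=(0,2) exec_start@6 write@8

Answer: 4 7 6 6 8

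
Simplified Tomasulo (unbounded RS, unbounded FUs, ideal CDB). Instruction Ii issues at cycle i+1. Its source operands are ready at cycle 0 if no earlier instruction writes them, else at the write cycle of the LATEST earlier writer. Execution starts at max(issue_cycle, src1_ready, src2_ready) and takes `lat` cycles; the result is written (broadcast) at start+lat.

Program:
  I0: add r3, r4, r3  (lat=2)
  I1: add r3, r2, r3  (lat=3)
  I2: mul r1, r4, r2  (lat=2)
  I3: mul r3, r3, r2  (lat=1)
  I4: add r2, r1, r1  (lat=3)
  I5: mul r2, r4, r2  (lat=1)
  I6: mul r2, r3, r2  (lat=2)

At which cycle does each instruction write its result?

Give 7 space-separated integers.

I0 add r3: issue@1 deps=(None,None) exec_start@1 write@3
I1 add r3: issue@2 deps=(None,0) exec_start@3 write@6
I2 mul r1: issue@3 deps=(None,None) exec_start@3 write@5
I3 mul r3: issue@4 deps=(1,None) exec_start@6 write@7
I4 add r2: issue@5 deps=(2,2) exec_start@5 write@8
I5 mul r2: issue@6 deps=(None,4) exec_start@8 write@9
I6 mul r2: issue@7 deps=(3,5) exec_start@9 write@11

Answer: 3 6 5 7 8 9 11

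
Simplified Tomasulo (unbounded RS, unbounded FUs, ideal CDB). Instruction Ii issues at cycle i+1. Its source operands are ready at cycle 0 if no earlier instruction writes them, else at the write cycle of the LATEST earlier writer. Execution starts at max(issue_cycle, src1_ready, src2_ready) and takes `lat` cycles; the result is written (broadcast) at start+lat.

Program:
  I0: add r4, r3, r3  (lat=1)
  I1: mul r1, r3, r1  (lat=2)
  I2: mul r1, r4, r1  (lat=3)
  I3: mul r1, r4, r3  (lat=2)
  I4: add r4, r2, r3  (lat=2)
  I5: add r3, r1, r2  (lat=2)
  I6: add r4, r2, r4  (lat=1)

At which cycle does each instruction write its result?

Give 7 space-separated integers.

Answer: 2 4 7 6 7 8 8

Derivation:
I0 add r4: issue@1 deps=(None,None) exec_start@1 write@2
I1 mul r1: issue@2 deps=(None,None) exec_start@2 write@4
I2 mul r1: issue@3 deps=(0,1) exec_start@4 write@7
I3 mul r1: issue@4 deps=(0,None) exec_start@4 write@6
I4 add r4: issue@5 deps=(None,None) exec_start@5 write@7
I5 add r3: issue@6 deps=(3,None) exec_start@6 write@8
I6 add r4: issue@7 deps=(None,4) exec_start@7 write@8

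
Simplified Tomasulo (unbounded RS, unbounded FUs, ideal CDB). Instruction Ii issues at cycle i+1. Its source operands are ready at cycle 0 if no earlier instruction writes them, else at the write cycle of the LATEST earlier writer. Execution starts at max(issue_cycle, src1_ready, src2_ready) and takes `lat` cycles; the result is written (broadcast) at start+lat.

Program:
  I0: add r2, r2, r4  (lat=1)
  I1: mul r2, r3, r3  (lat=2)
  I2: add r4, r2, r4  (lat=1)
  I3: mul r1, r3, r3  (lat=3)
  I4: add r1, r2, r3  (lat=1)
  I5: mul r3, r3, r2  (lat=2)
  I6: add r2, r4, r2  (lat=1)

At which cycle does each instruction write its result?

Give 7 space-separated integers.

Answer: 2 4 5 7 6 8 8

Derivation:
I0 add r2: issue@1 deps=(None,None) exec_start@1 write@2
I1 mul r2: issue@2 deps=(None,None) exec_start@2 write@4
I2 add r4: issue@3 deps=(1,None) exec_start@4 write@5
I3 mul r1: issue@4 deps=(None,None) exec_start@4 write@7
I4 add r1: issue@5 deps=(1,None) exec_start@5 write@6
I5 mul r3: issue@6 deps=(None,1) exec_start@6 write@8
I6 add r2: issue@7 deps=(2,1) exec_start@7 write@8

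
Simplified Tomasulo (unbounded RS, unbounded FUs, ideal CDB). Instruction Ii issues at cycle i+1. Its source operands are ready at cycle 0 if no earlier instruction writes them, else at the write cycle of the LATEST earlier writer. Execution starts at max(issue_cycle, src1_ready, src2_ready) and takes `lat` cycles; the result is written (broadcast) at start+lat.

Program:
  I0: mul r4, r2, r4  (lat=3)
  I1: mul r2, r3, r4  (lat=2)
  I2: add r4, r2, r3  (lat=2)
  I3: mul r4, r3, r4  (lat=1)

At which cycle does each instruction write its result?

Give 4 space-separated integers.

Answer: 4 6 8 9

Derivation:
I0 mul r4: issue@1 deps=(None,None) exec_start@1 write@4
I1 mul r2: issue@2 deps=(None,0) exec_start@4 write@6
I2 add r4: issue@3 deps=(1,None) exec_start@6 write@8
I3 mul r4: issue@4 deps=(None,2) exec_start@8 write@9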